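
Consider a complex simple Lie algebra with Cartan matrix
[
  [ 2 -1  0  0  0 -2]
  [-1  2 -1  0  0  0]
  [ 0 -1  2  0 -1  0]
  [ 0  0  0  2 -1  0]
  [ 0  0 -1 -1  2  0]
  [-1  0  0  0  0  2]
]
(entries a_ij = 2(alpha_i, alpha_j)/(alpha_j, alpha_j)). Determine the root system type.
The matrix has rank 6 with 2's on the diagonal. Reading the off-diagonal entries as Dynkin edges (a single edge where a_ij = a_ji = -1; a double or triple edge where a_ij * a_ji = 2 or 3), the diagram is a chain of 6 nodes with a double edge at one end; the terminal node there is the unique short simple root (B_6). One simple-root ordering that puts it in standard form is (alpha_4, alpha_5, alpha_3, alpha_2, alpha_1, alpha_6). So the algebra is type B_6, i.e. so(13).

B_6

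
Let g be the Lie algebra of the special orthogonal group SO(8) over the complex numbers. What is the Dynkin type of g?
type D_4

This is so(8) with 8 even, which has dimension 8(8-1)/2 = 28 and rank 8/2 = 4. In the classification of classical Lie algebras, the orthogonal algebra so(2n) in an even number of variables has type D_n; here n = 4, so the Dynkin diagram is a chain of 2 nodes with a fork of two nodes at one end (D_4). Hence the type is D_4.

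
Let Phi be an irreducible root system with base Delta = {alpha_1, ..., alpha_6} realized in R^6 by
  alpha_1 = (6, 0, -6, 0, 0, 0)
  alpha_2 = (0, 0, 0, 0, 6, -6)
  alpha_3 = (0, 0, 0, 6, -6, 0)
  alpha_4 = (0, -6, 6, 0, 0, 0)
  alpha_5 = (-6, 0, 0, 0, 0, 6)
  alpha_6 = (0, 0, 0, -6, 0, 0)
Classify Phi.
Compute the Cartan integers a_ij = 2(alpha_i, alpha_j)/(alpha_j, alpha_j); the resulting 6x6 Cartan matrix is
[[2, 0, 0, -1, -1, 0], [0, 2, -1, 0, -1, 0], [0, -1, 2, 0, 0, -2], [-1, 0, 0, 2, 0, 0], [-1, -1, 0, 0, 2, 0], [0, 0, -1, 0, 0, 2]].
The roots have two lengths (squared-length ratio 2:1); the short ones are alpha_{6}. The associated Dynkin diagram is a chain of 6 nodes with a double edge at one end; the terminal node there is the unique short simple root (B_6), so the type is B_6 (the algebra so(13)).

B6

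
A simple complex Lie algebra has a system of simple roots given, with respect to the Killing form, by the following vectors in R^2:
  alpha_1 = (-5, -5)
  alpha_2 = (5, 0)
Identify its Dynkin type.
B_2

Compute the Cartan integers a_ij = 2(alpha_i, alpha_j)/(alpha_j, alpha_j); the resulting 2x2 Cartan matrix is
[[2, -2], [-1, 2]].
The roots have two lengths (squared-length ratio 2:1); the short ones are alpha_{2}. The associated Dynkin diagram is a chain of 2 nodes with a double edge at one end; the terminal node there is the unique short simple root (B_2), so the type is B_2 (the algebra so(5)).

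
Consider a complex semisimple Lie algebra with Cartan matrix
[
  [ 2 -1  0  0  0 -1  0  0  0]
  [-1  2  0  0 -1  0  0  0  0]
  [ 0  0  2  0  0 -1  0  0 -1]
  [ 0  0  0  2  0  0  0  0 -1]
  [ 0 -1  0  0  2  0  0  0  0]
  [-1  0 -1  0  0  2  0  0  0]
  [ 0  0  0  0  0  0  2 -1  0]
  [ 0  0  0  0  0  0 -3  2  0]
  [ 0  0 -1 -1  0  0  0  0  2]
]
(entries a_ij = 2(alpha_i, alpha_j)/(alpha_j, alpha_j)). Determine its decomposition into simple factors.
A_7 ⊕ G_2

The diagram associated to this matrix has two connected components: the simple roots {alpha_1, alpha_2, alpha_3, alpha_4, alpha_5, alpha_6, alpha_9} form a chain of 7 nodes with single edges (A_7), and {alpha_7, alpha_8} form two nodes joined by a triple edge (G_2). A semisimple Lie algebra decomposes uniquely as the direct sum of simple ideals, one per connected component of its Dynkin diagram, so g ≅ A_7 ⊕ G_2 (dimension 63 + 14 = 77).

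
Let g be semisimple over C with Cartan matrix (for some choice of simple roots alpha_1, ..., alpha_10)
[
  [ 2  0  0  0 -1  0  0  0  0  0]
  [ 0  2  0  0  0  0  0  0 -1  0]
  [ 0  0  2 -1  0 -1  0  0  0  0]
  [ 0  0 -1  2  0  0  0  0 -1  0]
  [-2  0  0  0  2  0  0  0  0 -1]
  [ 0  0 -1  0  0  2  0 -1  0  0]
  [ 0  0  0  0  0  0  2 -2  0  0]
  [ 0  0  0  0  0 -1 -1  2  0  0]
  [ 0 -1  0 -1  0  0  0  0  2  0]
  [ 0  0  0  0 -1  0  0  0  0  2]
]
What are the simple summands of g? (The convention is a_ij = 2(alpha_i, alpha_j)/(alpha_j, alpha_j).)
The diagram associated to this matrix has two connected components: the simple roots {alpha_1, alpha_5, alpha_10} form a chain of 3 nodes with a double edge at one end; the terminal node there is the unique short simple root (B_3), and {alpha_2, alpha_3, alpha_4, alpha_6, alpha_7, alpha_8, alpha_9} form a chain of 7 nodes with a double edge at one end; the terminal node there is the unique long simple root (C_7). A semisimple Lie algebra decomposes uniquely as the direct sum of simple ideals, one per connected component of its Dynkin diagram, so g ≅ B_3 ⊕ C_7 (dimension 21 + 105 = 126).

B_3 (so(7)) ⊕ C_7 (sp(14))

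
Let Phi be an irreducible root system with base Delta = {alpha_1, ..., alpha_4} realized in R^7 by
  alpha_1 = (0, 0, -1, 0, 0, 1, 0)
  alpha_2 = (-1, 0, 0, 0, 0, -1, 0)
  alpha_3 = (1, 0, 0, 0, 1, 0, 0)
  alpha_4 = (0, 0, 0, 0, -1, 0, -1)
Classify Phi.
A_4 (sl(5))

Compute the Cartan integers a_ij = 2(alpha_i, alpha_j)/(alpha_j, alpha_j); the resulting 4x4 Cartan matrix is
[[2, -1, 0, 0], [-1, 2, -1, 0], [0, -1, 2, -1], [0, 0, -1, 2]].
All simple roots have the same length, so the diagram is simply laced. The associated Dynkin diagram is a chain of 4 nodes with single edges (A_4), so the type is A_4 (the algebra sl(5)).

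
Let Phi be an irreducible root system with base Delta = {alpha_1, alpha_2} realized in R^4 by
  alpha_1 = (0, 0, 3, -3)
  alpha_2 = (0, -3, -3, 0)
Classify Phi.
A_2 (sl(3))

Compute the Cartan integers a_ij = 2(alpha_i, alpha_j)/(alpha_j, alpha_j); the resulting 2x2 Cartan matrix is
[[2, -1], [-1, 2]].
All simple roots have the same length, so the diagram is simply laced. The associated Dynkin diagram is a chain of 2 nodes with single edges (A_2), so the type is A_2 (the algebra sl(3)).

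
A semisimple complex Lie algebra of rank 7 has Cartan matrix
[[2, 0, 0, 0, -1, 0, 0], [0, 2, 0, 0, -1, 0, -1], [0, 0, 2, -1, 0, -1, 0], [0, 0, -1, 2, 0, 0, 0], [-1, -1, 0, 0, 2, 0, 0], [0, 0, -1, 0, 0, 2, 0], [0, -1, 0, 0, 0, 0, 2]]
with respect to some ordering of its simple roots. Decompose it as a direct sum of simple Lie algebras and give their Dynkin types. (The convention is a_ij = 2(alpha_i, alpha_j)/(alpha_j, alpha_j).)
A_3 (sl(4)) ⊕ A_4 (sl(5))

The diagram associated to this matrix has two connected components: the simple roots {alpha_3, alpha_4, alpha_6} form a chain of 3 nodes with single edges (A_3), and {alpha_1, alpha_2, alpha_5, alpha_7} form a chain of 4 nodes with single edges (A_4). A semisimple Lie algebra decomposes uniquely as the direct sum of simple ideals, one per connected component of its Dynkin diagram, so g ≅ A_3 ⊕ A_4 (dimension 15 + 24 = 39).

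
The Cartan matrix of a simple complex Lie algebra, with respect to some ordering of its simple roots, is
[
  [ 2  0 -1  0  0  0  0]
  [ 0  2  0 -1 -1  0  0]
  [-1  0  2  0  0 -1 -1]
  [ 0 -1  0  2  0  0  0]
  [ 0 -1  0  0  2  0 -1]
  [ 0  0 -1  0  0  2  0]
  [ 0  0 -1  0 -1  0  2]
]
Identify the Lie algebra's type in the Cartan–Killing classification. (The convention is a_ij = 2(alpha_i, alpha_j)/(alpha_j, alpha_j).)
D_7 (so(14))

The matrix has rank 7 with 2's on the diagonal. Reading the off-diagonal entries as Dynkin edges (a single edge where a_ij = a_ji = -1; a double or triple edge where a_ij * a_ji = 2 or 3), the diagram is a chain of 5 nodes with a fork of two nodes at one end (D_7). One simple-root ordering that puts it in standard form is (alpha_4, alpha_2, alpha_5, alpha_7, alpha_3, alpha_6, alpha_1). So the algebra is type D_7, i.e. so(14).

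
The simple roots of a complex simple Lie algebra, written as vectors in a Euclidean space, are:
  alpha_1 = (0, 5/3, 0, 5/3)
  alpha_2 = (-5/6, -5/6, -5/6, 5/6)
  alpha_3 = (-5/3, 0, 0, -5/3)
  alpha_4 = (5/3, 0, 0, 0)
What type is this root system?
F_4

Compute the Cartan integers a_ij = 2(alpha_i, alpha_j)/(alpha_j, alpha_j); the resulting 4x4 Cartan matrix is
[[2, 0, -1, 0], [0, 2, 0, -1], [-1, 0, 2, -2], [0, -1, -1, 2]].
The roots have two lengths (squared-length ratio 2:1); the short ones are alpha_{2,4}. The associated Dynkin diagram is a chain of 4 nodes with a double edge between the middle two (F_4), so the type is F_4.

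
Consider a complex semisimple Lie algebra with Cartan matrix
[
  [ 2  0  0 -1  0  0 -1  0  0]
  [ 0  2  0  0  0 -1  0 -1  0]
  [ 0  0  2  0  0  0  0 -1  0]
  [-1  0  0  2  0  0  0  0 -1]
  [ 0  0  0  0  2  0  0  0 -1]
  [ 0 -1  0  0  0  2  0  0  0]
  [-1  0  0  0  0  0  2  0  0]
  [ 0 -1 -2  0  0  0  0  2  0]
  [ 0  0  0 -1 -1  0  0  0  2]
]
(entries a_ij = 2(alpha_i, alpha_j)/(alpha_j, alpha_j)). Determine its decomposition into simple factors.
A5 + B4

The diagram associated to this matrix has two connected components: the simple roots {alpha_1, alpha_4, alpha_5, alpha_7, alpha_9} form a chain of 5 nodes with single edges (A_5), and {alpha_2, alpha_3, alpha_6, alpha_8} form a chain of 4 nodes with a double edge at one end; the terminal node there is the unique short simple root (B_4). A semisimple Lie algebra decomposes uniquely as the direct sum of simple ideals, one per connected component of its Dynkin diagram, so g ≅ A_5 ⊕ B_4 (dimension 35 + 36 = 71).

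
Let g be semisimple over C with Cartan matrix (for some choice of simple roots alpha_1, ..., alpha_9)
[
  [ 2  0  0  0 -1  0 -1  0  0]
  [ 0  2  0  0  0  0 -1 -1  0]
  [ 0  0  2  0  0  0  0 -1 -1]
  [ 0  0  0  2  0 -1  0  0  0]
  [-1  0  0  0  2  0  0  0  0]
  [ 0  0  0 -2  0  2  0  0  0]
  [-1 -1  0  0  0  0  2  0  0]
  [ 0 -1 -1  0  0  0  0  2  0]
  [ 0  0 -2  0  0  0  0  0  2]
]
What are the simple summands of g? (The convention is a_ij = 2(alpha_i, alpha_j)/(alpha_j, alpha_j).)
The diagram associated to this matrix has two connected components: the simple roots {alpha_4, alpha_6} form a chain of 2 nodes with a double edge at one end; the terminal node there is the unique short simple root (B_2), and {alpha_1, alpha_2, alpha_3, alpha_5, alpha_7, alpha_8, alpha_9} form a chain of 7 nodes with a double edge at one end; the terminal node there is the unique long simple root (C_7). A semisimple Lie algebra decomposes uniquely as the direct sum of simple ideals, one per connected component of its Dynkin diagram, so g ≅ B_2 ⊕ C_7 (dimension 10 + 105 = 115).

B_2 + C_7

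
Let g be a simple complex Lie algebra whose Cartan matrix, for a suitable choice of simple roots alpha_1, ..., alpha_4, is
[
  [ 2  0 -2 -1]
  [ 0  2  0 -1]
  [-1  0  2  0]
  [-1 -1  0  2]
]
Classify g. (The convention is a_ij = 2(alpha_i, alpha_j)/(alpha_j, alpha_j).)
B4

The matrix has rank 4 with 2's on the diagonal. Reading the off-diagonal entries as Dynkin edges (a single edge where a_ij = a_ji = -1; a double or triple edge where a_ij * a_ji = 2 or 3), the diagram is a chain of 4 nodes with a double edge at one end; the terminal node there is the unique short simple root (B_4). One simple-root ordering that puts it in standard form is (alpha_2, alpha_4, alpha_1, alpha_3). So the algebra is type B_4, i.e. so(9).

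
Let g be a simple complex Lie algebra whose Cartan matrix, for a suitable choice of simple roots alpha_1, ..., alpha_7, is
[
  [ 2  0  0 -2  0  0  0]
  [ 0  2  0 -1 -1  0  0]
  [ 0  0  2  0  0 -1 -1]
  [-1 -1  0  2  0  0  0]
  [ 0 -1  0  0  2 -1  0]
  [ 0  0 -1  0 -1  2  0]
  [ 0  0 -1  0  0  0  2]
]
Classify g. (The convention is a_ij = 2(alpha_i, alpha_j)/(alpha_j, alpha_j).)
C_7 (sp(14))

The matrix has rank 7 with 2's on the diagonal. Reading the off-diagonal entries as Dynkin edges (a single edge where a_ij = a_ji = -1; a double or triple edge where a_ij * a_ji = 2 or 3), the diagram is a chain of 7 nodes with a double edge at one end; the terminal node there is the unique long simple root (C_7). One simple-root ordering that puts it in standard form is (alpha_7, alpha_3, alpha_6, alpha_5, alpha_2, alpha_4, alpha_1). So the algebra is type C_7, i.e. sp(14).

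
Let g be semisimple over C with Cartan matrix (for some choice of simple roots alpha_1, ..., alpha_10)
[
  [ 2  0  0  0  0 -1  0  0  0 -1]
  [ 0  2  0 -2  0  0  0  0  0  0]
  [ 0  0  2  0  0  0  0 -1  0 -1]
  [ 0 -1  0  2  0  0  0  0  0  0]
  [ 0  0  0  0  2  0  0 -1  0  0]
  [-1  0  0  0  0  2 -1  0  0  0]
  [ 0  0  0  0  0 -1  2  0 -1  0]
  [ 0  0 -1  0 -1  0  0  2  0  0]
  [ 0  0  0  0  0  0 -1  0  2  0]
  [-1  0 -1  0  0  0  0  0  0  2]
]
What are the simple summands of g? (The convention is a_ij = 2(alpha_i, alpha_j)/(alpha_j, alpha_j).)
A_8 + B_2

The diagram associated to this matrix has two connected components: the simple roots {alpha_1, alpha_3, alpha_5, alpha_6, alpha_7, alpha_8, alpha_9, alpha_10} form a chain of 8 nodes with single edges (A_8), and {alpha_2, alpha_4} form a chain of 2 nodes with a double edge at one end; the terminal node there is the unique short simple root (B_2). A semisimple Lie algebra decomposes uniquely as the direct sum of simple ideals, one per connected component of its Dynkin diagram, so g ≅ A_8 ⊕ B_2 (dimension 80 + 10 = 90).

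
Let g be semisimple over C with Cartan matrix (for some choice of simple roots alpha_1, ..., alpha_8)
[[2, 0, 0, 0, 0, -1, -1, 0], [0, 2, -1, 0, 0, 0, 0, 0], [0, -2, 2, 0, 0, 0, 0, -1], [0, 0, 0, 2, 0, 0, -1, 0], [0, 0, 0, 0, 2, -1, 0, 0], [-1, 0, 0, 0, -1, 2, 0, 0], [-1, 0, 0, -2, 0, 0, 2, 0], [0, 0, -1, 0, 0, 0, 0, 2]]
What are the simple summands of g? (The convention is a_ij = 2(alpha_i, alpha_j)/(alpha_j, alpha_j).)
type B_3 + type B_5

The diagram associated to this matrix has two connected components: the simple roots {alpha_2, alpha_3, alpha_8} form a chain of 3 nodes with a double edge at one end; the terminal node there is the unique short simple root (B_3), and {alpha_1, alpha_4, alpha_5, alpha_6, alpha_7} form a chain of 5 nodes with a double edge at one end; the terminal node there is the unique short simple root (B_5). A semisimple Lie algebra decomposes uniquely as the direct sum of simple ideals, one per connected component of its Dynkin diagram, so g ≅ B_3 ⊕ B_5 (dimension 21 + 55 = 76).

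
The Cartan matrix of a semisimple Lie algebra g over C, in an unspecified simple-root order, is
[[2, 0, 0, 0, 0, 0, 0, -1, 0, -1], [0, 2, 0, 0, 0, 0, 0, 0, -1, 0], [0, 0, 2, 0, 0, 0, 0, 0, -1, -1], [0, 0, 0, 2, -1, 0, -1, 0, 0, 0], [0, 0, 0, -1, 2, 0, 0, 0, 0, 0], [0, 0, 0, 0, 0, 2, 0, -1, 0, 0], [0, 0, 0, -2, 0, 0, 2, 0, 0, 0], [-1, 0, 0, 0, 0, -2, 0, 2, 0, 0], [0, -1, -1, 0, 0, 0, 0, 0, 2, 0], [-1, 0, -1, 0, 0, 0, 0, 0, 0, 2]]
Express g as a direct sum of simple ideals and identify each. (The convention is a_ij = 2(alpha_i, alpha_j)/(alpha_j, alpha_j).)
The diagram associated to this matrix has two connected components: the simple roots {alpha_1, alpha_2, alpha_3, alpha_6, alpha_8, alpha_9, alpha_10} form a chain of 7 nodes with a double edge at one end; the terminal node there is the unique short simple root (B_7), and {alpha_4, alpha_5, alpha_7} form a chain of 3 nodes with a double edge at one end; the terminal node there is the unique long simple root (C_3). A semisimple Lie algebra decomposes uniquely as the direct sum of simple ideals, one per connected component of its Dynkin diagram, so g ≅ B_7 ⊕ C_3 (dimension 105 + 21 = 126).

B_7 (so(15)) ⊕ C_3 (sp(6))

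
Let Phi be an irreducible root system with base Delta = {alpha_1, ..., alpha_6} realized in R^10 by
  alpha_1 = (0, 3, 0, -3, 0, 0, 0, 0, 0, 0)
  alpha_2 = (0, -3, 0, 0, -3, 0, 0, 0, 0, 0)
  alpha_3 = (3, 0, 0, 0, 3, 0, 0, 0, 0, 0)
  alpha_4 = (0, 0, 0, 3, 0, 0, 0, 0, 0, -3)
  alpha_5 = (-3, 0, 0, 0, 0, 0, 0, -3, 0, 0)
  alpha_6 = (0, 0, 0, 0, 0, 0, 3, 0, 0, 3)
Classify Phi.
Compute the Cartan integers a_ij = 2(alpha_i, alpha_j)/(alpha_j, alpha_j); the resulting 6x6 Cartan matrix is
[[2, -1, 0, -1, 0, 0], [-1, 2, -1, 0, 0, 0], [0, -1, 2, 0, -1, 0], [-1, 0, 0, 2, 0, -1], [0, 0, -1, 0, 2, 0], [0, 0, 0, -1, 0, 2]].
All simple roots have the same length, so the diagram is simply laced. The associated Dynkin diagram is a chain of 6 nodes with single edges (A_6), so the type is A_6 (the algebra sl(7)).

A_6 (sl(7))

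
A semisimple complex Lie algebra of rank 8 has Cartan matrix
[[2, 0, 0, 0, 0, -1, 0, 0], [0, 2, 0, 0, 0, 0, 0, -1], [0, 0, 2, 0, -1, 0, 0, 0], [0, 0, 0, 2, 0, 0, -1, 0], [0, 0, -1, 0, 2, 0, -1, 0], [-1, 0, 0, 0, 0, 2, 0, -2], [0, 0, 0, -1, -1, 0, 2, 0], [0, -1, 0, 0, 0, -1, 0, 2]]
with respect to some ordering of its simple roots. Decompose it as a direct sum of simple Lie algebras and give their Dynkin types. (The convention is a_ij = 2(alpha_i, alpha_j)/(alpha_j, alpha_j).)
The diagram associated to this matrix has two connected components: the simple roots {alpha_3, alpha_4, alpha_5, alpha_7} form a chain of 4 nodes with single edges (A_4), and {alpha_1, alpha_2, alpha_6, alpha_8} form a chain of 4 nodes with a double edge between the middle two (F_4). A semisimple Lie algebra decomposes uniquely as the direct sum of simple ideals, one per connected component of its Dynkin diagram, so g ≅ A_4 ⊕ F_4 (dimension 24 + 52 = 76).

A4 + F4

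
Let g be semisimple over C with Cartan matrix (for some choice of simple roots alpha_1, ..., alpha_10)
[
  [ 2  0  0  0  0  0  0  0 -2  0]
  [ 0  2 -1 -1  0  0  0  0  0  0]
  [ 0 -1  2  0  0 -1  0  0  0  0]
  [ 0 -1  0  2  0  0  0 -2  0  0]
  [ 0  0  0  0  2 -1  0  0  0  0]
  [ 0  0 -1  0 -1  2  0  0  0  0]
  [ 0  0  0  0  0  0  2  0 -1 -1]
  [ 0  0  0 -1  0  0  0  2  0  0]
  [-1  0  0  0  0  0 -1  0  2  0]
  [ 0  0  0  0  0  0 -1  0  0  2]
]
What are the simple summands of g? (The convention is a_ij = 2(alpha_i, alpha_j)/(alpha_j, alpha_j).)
type B_6 + type C_4

The diagram associated to this matrix has two connected components: the simple roots {alpha_2, alpha_3, alpha_4, alpha_5, alpha_6, alpha_8} form a chain of 6 nodes with a double edge at one end; the terminal node there is the unique short simple root (B_6), and {alpha_1, alpha_7, alpha_9, alpha_10} form a chain of 4 nodes with a double edge at one end; the terminal node there is the unique long simple root (C_4). A semisimple Lie algebra decomposes uniquely as the direct sum of simple ideals, one per connected component of its Dynkin diagram, so g ≅ B_6 ⊕ C_4 (dimension 78 + 36 = 114).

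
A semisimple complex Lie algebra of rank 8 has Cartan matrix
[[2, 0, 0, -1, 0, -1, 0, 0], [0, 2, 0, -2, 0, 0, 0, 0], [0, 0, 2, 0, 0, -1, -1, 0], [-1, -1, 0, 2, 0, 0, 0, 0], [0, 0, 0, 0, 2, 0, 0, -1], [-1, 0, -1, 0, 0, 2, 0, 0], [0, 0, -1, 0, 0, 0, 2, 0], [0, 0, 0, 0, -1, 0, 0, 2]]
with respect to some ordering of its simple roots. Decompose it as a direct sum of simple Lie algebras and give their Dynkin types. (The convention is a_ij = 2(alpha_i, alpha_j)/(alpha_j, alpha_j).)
The diagram associated to this matrix has two connected components: the simple roots {alpha_5, alpha_8} form a chain of 2 nodes with single edges (A_2), and {alpha_1, alpha_2, alpha_3, alpha_4, alpha_6, alpha_7} form a chain of 6 nodes with a double edge at one end; the terminal node there is the unique long simple root (C_6). A semisimple Lie algebra decomposes uniquely as the direct sum of simple ideals, one per connected component of its Dynkin diagram, so g ≅ A_2 ⊕ C_6 (dimension 8 + 78 = 86).

A_2 (sl(3)) ⊕ C_6 (sp(12))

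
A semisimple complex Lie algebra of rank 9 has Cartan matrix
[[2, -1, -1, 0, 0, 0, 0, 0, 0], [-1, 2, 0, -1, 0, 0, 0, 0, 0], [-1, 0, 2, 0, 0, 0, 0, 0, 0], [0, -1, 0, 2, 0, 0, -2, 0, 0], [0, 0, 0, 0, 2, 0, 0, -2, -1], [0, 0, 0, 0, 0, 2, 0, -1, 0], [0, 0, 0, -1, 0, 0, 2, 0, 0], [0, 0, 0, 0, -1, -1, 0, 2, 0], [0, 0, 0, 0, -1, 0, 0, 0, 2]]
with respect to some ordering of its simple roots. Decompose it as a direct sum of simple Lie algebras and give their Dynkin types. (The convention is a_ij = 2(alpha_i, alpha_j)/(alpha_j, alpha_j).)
B_5 (so(11)) + F_4

The diagram associated to this matrix has two connected components: the simple roots {alpha_1, alpha_2, alpha_3, alpha_4, alpha_7} form a chain of 5 nodes with a double edge at one end; the terminal node there is the unique short simple root (B_5), and {alpha_5, alpha_6, alpha_8, alpha_9} form a chain of 4 nodes with a double edge between the middle two (F_4). A semisimple Lie algebra decomposes uniquely as the direct sum of simple ideals, one per connected component of its Dynkin diagram, so g ≅ B_5 ⊕ F_4 (dimension 55 + 52 = 107).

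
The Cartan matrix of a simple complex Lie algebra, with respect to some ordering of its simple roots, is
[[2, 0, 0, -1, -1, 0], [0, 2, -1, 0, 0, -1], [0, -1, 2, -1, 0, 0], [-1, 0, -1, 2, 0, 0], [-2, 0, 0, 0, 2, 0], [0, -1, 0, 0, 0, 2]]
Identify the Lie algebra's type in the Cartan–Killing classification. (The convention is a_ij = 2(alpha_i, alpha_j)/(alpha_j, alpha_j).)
C_6

The matrix has rank 6 with 2's on the diagonal. Reading the off-diagonal entries as Dynkin edges (a single edge where a_ij = a_ji = -1; a double or triple edge where a_ij * a_ji = 2 or 3), the diagram is a chain of 6 nodes with a double edge at one end; the terminal node there is the unique long simple root (C_6). One simple-root ordering that puts it in standard form is (alpha_6, alpha_2, alpha_3, alpha_4, alpha_1, alpha_5). So the algebra is type C_6, i.e. sp(12).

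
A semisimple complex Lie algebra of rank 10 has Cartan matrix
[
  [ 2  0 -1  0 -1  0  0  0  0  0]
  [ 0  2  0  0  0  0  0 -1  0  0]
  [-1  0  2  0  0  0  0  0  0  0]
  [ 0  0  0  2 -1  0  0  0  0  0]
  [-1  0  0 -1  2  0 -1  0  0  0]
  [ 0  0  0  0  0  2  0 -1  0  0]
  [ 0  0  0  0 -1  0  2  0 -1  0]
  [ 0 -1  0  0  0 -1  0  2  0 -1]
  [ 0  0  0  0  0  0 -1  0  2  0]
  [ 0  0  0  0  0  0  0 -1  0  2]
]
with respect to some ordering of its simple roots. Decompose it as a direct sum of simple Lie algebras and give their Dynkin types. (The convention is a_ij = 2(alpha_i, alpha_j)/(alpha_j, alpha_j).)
The diagram associated to this matrix has two connected components: the simple roots {alpha_2, alpha_6, alpha_8, alpha_10} form a chain of 2 nodes with a fork of two nodes at one end (D_4), and {alpha_1, alpha_3, alpha_4, alpha_5, alpha_7, alpha_9} form a chain of 5 nodes with one extra node attached to the third node from one end (E_6). A semisimple Lie algebra decomposes uniquely as the direct sum of simple ideals, one per connected component of its Dynkin diagram, so g ≅ D_4 ⊕ E_6 (dimension 28 + 78 = 106).

D_4 (so(8)) ⊕ E_6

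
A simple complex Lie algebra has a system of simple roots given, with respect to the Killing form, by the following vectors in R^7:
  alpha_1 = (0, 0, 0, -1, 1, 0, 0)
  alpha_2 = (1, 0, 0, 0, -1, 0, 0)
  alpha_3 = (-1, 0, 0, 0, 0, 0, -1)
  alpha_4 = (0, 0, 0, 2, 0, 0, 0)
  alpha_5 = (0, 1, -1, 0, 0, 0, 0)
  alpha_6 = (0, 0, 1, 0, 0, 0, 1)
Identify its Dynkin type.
Compute the Cartan integers a_ij = 2(alpha_i, alpha_j)/(alpha_j, alpha_j); the resulting 6x6 Cartan matrix is
[[2, -1, 0, -1, 0, 0], [-1, 2, -1, 0, 0, 0], [0, -1, 2, 0, 0, -1], [-2, 0, 0, 2, 0, 0], [0, 0, 0, 0, 2, -1], [0, 0, -1, 0, -1, 2]].
The roots have two lengths (squared-length ratio 2:1); the short ones are alpha_{1,2,3,5,6}. The associated Dynkin diagram is a chain of 6 nodes with a double edge at one end; the terminal node there is the unique long simple root (C_6), so the type is C_6 (the algebra sp(12)).

C6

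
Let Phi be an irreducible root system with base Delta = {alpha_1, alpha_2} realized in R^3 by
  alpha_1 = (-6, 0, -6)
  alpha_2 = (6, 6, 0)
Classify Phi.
A_2

Compute the Cartan integers a_ij = 2(alpha_i, alpha_j)/(alpha_j, alpha_j); the resulting 2x2 Cartan matrix is
[[2, -1], [-1, 2]].
All simple roots have the same length, so the diagram is simply laced. The associated Dynkin diagram is a chain of 2 nodes with single edges (A_2), so the type is A_2 (the algebra sl(3)).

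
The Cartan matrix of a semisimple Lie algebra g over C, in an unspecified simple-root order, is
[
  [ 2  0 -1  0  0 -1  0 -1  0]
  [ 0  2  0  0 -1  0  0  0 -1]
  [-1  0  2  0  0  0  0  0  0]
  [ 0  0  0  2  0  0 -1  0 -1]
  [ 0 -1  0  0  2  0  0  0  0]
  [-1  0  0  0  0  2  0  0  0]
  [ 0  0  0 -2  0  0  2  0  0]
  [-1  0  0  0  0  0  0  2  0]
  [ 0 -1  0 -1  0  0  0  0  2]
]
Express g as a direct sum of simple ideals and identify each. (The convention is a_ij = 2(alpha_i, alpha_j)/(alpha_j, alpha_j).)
The diagram associated to this matrix has two connected components: the simple roots {alpha_2, alpha_4, alpha_5, alpha_7, alpha_9} form a chain of 5 nodes with a double edge at one end; the terminal node there is the unique long simple root (C_5), and {alpha_1, alpha_3, alpha_6, alpha_8} form a chain of 2 nodes with a fork of two nodes at one end (D_4). A semisimple Lie algebra decomposes uniquely as the direct sum of simple ideals, one per connected component of its Dynkin diagram, so g ≅ C_5 ⊕ D_4 (dimension 55 + 28 = 83).

type C_5 ⊕ type D_4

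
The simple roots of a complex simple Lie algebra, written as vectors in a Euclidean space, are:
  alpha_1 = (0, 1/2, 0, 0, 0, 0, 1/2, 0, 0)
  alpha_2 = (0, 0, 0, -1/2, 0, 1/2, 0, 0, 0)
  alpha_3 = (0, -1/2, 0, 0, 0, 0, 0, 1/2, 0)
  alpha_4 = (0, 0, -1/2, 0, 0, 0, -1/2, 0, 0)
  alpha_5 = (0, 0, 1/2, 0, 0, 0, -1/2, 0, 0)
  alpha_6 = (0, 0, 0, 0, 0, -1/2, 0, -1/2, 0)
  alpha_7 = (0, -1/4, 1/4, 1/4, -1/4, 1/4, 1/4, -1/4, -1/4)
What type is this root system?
type E_7

Compute the Cartan integers a_ij = 2(alpha_i, alpha_j)/(alpha_j, alpha_j); the resulting 7x7 Cartan matrix is
[[2, 0, -1, -1, -1, 0, 0], [0, 2, 0, 0, 0, -1, 0], [-1, 0, 2, 0, 0, -1, 0], [-1, 0, 0, 2, 0, 0, -1], [-1, 0, 0, 0, 2, 0, 0], [0, -1, -1, 0, 0, 2, 0], [0, 0, 0, -1, 0, 0, 2]].
All simple roots have the same length, so the diagram is simply laced. The associated Dynkin diagram is a chain of 6 nodes with one extra node attached to the third node from one end (E_7), so the type is E_7.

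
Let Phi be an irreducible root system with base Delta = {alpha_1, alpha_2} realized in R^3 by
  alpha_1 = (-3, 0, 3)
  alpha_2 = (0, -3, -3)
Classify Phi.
A_2 (sl(3))

Compute the Cartan integers a_ij = 2(alpha_i, alpha_j)/(alpha_j, alpha_j); the resulting 2x2 Cartan matrix is
[[2, -1], [-1, 2]].
All simple roots have the same length, so the diagram is simply laced. The associated Dynkin diagram is a chain of 2 nodes with single edges (A_2), so the type is A_2 (the algebra sl(3)).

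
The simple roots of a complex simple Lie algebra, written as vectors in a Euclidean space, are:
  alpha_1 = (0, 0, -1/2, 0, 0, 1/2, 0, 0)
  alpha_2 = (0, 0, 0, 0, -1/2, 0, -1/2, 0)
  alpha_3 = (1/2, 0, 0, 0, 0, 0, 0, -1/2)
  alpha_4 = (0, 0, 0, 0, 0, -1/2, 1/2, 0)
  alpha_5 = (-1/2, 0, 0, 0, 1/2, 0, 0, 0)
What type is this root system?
Compute the Cartan integers a_ij = 2(alpha_i, alpha_j)/(alpha_j, alpha_j); the resulting 5x5 Cartan matrix is
[[2, 0, 0, -1, 0], [0, 2, 0, -1, -1], [0, 0, 2, 0, -1], [-1, -1, 0, 2, 0], [0, -1, -1, 0, 2]].
All simple roots have the same length, so the diagram is simply laced. The associated Dynkin diagram is a chain of 5 nodes with single edges (A_5), so the type is A_5 (the algebra sl(6)).

A_5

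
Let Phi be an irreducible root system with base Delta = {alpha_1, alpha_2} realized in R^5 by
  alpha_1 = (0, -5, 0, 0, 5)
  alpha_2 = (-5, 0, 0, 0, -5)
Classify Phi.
A_2

Compute the Cartan integers a_ij = 2(alpha_i, alpha_j)/(alpha_j, alpha_j); the resulting 2x2 Cartan matrix is
[[2, -1], [-1, 2]].
All simple roots have the same length, so the diagram is simply laced. The associated Dynkin diagram is a chain of 2 nodes with single edges (A_2), so the type is A_2 (the algebra sl(3)).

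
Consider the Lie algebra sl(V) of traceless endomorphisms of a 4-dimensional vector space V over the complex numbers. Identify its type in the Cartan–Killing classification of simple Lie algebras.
type A_3

This is sl(4), which has dimension 4^2 - 1 = 15 and rank 4 - 1 = 3 (a Cartan subalgebra is the diagonal traceless matrices). In the classification of classical Lie algebras, the special linear algebra sl(n+1) has type A_n; here n = 3, so the Dynkin diagram is a chain of 3 nodes with single edges (A_3). Hence the type is A_3.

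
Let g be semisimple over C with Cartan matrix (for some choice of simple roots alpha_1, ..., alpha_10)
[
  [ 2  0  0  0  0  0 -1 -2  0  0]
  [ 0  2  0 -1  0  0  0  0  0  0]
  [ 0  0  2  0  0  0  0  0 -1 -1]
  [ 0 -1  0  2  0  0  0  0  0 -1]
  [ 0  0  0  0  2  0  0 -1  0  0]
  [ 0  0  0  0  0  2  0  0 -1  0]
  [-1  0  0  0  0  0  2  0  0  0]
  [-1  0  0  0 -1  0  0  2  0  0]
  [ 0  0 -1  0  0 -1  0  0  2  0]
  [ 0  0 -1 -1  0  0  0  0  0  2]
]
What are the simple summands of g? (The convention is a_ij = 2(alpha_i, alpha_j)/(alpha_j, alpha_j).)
The diagram associated to this matrix has two connected components: the simple roots {alpha_2, alpha_3, alpha_4, alpha_6, alpha_9, alpha_10} form a chain of 6 nodes with single edges (A_6), and {alpha_1, alpha_5, alpha_7, alpha_8} form a chain of 4 nodes with a double edge between the middle two (F_4). A semisimple Lie algebra decomposes uniquely as the direct sum of simple ideals, one per connected component of its Dynkin diagram, so g ≅ A_6 ⊕ F_4 (dimension 48 + 52 = 100).

A6 + F4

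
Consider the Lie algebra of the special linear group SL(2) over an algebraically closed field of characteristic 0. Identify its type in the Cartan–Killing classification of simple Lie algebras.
A1

This is sl(2), which has dimension 2^2 - 1 = 3 and rank 2 - 1 = 1 (a Cartan subalgebra is the diagonal traceless matrices). In the classification of classical Lie algebras, the special linear algebra sl(n+1) has type A_n; here n = 1, so the Dynkin diagram is a chain of 1 nodes with single edges (A_1). Hence the type is A_1.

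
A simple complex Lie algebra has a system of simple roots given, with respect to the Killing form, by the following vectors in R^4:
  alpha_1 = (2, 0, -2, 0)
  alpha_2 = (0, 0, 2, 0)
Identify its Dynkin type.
Compute the Cartan integers a_ij = 2(alpha_i, alpha_j)/(alpha_j, alpha_j); the resulting 2x2 Cartan matrix is
[[2, -2], [-1, 2]].
The roots have two lengths (squared-length ratio 2:1); the short ones are alpha_{2}. The associated Dynkin diagram is a chain of 2 nodes with a double edge at one end; the terminal node there is the unique short simple root (B_2), so the type is B_2 (the algebra so(5)).

B_2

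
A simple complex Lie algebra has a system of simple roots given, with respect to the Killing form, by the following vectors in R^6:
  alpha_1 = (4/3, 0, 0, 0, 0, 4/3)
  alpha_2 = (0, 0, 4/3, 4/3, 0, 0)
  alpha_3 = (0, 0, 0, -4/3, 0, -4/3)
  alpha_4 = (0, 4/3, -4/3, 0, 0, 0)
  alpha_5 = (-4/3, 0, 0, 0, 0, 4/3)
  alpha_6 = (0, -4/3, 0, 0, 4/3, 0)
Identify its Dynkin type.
D_6

Compute the Cartan integers a_ij = 2(alpha_i, alpha_j)/(alpha_j, alpha_j); the resulting 6x6 Cartan matrix is
[[2, 0, -1, 0, 0, 0], [0, 2, -1, -1, 0, 0], [-1, -1, 2, 0, -1, 0], [0, -1, 0, 2, 0, -1], [0, 0, -1, 0, 2, 0], [0, 0, 0, -1, 0, 2]].
All simple roots have the same length, so the diagram is simply laced. The associated Dynkin diagram is a chain of 4 nodes with a fork of two nodes at one end (D_6), so the type is D_6 (the algebra so(12)).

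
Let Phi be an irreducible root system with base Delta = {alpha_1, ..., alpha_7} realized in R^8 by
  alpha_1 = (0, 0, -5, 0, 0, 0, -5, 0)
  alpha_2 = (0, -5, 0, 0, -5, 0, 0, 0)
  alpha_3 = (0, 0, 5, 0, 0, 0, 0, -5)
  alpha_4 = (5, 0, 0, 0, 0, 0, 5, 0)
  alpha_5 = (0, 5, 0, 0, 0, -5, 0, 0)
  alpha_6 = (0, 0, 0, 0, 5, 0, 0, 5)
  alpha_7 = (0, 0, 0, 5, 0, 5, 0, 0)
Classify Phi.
Compute the Cartan integers a_ij = 2(alpha_i, alpha_j)/(alpha_j, alpha_j); the resulting 7x7 Cartan matrix is
[[2, 0, -1, -1, 0, 0, 0], [0, 2, 0, 0, -1, -1, 0], [-1, 0, 2, 0, 0, -1, 0], [-1, 0, 0, 2, 0, 0, 0], [0, -1, 0, 0, 2, 0, -1], [0, -1, -1, 0, 0, 2, 0], [0, 0, 0, 0, -1, 0, 2]].
All simple roots have the same length, so the diagram is simply laced. The associated Dynkin diagram is a chain of 7 nodes with single edges (A_7), so the type is A_7 (the algebra sl(8)).

type A_7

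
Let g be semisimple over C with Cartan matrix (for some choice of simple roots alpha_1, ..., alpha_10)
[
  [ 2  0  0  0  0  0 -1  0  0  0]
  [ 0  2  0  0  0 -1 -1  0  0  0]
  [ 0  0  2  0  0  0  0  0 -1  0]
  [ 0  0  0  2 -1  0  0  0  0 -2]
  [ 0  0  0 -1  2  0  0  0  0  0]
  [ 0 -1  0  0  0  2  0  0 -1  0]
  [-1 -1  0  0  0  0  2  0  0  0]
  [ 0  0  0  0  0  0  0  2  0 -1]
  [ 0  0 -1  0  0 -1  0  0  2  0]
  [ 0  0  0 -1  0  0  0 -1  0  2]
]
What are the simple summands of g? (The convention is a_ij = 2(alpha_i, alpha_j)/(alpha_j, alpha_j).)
The diagram associated to this matrix has two connected components: the simple roots {alpha_1, alpha_2, alpha_3, alpha_6, alpha_7, alpha_9} form a chain of 6 nodes with single edges (A_6), and {alpha_4, alpha_5, alpha_8, alpha_10} form a chain of 4 nodes with a double edge between the middle two (F_4). A semisimple Lie algebra decomposes uniquely as the direct sum of simple ideals, one per connected component of its Dynkin diagram, so g ≅ A_6 ⊕ F_4 (dimension 48 + 52 = 100).

type A_6 ⊕ type F_4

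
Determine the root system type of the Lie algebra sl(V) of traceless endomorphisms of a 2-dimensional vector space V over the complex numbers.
A_1 (sl(2))

This is sl(2), which has dimension 2^2 - 1 = 3 and rank 2 - 1 = 1 (a Cartan subalgebra is the diagonal traceless matrices). In the classification of classical Lie algebras, the special linear algebra sl(n+1) has type A_n; here n = 1, so the Dynkin diagram is a chain of 1 nodes with single edges (A_1). Hence the type is A_1.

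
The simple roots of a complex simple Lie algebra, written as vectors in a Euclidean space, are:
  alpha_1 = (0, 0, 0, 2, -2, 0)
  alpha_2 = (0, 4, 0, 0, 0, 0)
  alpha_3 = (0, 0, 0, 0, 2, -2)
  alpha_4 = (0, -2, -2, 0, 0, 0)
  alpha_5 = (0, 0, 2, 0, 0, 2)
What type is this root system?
Compute the Cartan integers a_ij = 2(alpha_i, alpha_j)/(alpha_j, alpha_j); the resulting 5x5 Cartan matrix is
[[2, 0, -1, 0, 0], [0, 2, 0, -2, 0], [-1, 0, 2, 0, -1], [0, -1, 0, 2, -1], [0, 0, -1, -1, 2]].
The roots have two lengths (squared-length ratio 2:1); the short ones are alpha_{1,3,4,5}. The associated Dynkin diagram is a chain of 5 nodes with a double edge at one end; the terminal node there is the unique long simple root (C_5), so the type is C_5 (the algebra sp(10)).

C_5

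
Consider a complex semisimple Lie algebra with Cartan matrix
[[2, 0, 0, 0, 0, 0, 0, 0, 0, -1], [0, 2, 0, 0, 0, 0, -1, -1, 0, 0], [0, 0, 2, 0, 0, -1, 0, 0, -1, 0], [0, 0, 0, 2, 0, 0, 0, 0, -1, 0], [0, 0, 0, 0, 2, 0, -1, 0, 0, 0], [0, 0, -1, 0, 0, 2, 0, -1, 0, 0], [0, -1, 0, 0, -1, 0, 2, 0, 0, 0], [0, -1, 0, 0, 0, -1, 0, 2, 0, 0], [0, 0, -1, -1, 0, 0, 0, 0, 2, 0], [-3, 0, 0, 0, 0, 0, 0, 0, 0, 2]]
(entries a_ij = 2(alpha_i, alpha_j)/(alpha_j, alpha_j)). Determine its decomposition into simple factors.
A_8 (sl(9)) + G_2

The diagram associated to this matrix has two connected components: the simple roots {alpha_2, alpha_3, alpha_4, alpha_5, alpha_6, alpha_7, alpha_8, alpha_9} form a chain of 8 nodes with single edges (A_8), and {alpha_1, alpha_10} form two nodes joined by a triple edge (G_2). A semisimple Lie algebra decomposes uniquely as the direct sum of simple ideals, one per connected component of its Dynkin diagram, so g ≅ A_8 ⊕ G_2 (dimension 80 + 14 = 94).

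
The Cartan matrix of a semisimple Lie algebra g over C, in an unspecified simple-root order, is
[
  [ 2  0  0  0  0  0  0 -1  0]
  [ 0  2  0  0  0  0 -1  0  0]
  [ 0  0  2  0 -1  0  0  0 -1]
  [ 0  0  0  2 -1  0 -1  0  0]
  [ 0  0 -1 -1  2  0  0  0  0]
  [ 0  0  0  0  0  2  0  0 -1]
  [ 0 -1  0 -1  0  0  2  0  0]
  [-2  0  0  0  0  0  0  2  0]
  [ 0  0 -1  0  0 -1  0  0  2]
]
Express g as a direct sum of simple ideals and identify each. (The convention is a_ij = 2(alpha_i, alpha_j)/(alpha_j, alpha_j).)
A_7 + B_2

The diagram associated to this matrix has two connected components: the simple roots {alpha_2, alpha_3, alpha_4, alpha_5, alpha_6, alpha_7, alpha_9} form a chain of 7 nodes with single edges (A_7), and {alpha_1, alpha_8} form a chain of 2 nodes with a double edge at one end; the terminal node there is the unique short simple root (B_2). A semisimple Lie algebra decomposes uniquely as the direct sum of simple ideals, one per connected component of its Dynkin diagram, so g ≅ A_7 ⊕ B_2 (dimension 63 + 10 = 73).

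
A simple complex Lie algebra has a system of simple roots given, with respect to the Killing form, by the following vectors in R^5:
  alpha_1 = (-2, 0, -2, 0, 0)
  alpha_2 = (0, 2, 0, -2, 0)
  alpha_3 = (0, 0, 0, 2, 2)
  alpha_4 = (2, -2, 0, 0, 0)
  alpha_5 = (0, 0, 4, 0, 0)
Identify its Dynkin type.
Compute the Cartan integers a_ij = 2(alpha_i, alpha_j)/(alpha_j, alpha_j); the resulting 5x5 Cartan matrix is
[[2, 0, 0, -1, -1], [0, 2, -1, -1, 0], [0, -1, 2, 0, 0], [-1, -1, 0, 2, 0], [-2, 0, 0, 0, 2]].
The roots have two lengths (squared-length ratio 2:1); the short ones are alpha_{1,2,3,4}. The associated Dynkin diagram is a chain of 5 nodes with a double edge at one end; the terminal node there is the unique long simple root (C_5), so the type is C_5 (the algebra sp(10)).

C_5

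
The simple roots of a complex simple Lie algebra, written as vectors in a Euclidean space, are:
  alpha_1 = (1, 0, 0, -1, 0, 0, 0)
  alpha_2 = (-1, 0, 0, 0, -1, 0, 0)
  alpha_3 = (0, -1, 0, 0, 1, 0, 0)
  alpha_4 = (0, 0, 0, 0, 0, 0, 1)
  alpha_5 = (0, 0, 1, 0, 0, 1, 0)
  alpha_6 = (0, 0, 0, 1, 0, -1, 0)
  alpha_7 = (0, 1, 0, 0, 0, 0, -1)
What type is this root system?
Compute the Cartan integers a_ij = 2(alpha_i, alpha_j)/(alpha_j, alpha_j); the resulting 7x7 Cartan matrix is
[[2, -1, 0, 0, 0, -1, 0], [-1, 2, -1, 0, 0, 0, 0], [0, -1, 2, 0, 0, 0, -1], [0, 0, 0, 2, 0, 0, -1], [0, 0, 0, 0, 2, -1, 0], [-1, 0, 0, 0, -1, 2, 0], [0, 0, -1, -2, 0, 0, 2]].
The roots have two lengths (squared-length ratio 2:1); the short ones are alpha_{4}. The associated Dynkin diagram is a chain of 7 nodes with a double edge at one end; the terminal node there is the unique short simple root (B_7), so the type is B_7 (the algebra so(15)).

B7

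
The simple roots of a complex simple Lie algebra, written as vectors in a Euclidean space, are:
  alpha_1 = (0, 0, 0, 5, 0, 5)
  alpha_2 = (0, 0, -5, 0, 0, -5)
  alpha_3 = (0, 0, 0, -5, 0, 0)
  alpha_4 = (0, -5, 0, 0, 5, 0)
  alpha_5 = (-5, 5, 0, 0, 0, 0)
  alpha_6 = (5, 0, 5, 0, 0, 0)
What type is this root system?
Compute the Cartan integers a_ij = 2(alpha_i, alpha_j)/(alpha_j, alpha_j); the resulting 6x6 Cartan matrix is
[[2, -1, -2, 0, 0, 0], [-1, 2, 0, 0, 0, -1], [-1, 0, 2, 0, 0, 0], [0, 0, 0, 2, -1, 0], [0, 0, 0, -1, 2, -1], [0, -1, 0, 0, -1, 2]].
The roots have two lengths (squared-length ratio 2:1); the short ones are alpha_{3}. The associated Dynkin diagram is a chain of 6 nodes with a double edge at one end; the terminal node there is the unique short simple root (B_6), so the type is B_6 (the algebra so(13)).

type B_6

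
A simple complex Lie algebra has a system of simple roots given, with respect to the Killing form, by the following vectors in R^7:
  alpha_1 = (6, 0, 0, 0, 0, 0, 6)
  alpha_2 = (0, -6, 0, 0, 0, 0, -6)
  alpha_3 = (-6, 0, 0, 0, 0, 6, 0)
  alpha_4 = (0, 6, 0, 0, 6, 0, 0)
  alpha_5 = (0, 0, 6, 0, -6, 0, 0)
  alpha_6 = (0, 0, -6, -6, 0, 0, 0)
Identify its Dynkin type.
type A_6

Compute the Cartan integers a_ij = 2(alpha_i, alpha_j)/(alpha_j, alpha_j); the resulting 6x6 Cartan matrix is
[[2, -1, -1, 0, 0, 0], [-1, 2, 0, -1, 0, 0], [-1, 0, 2, 0, 0, 0], [0, -1, 0, 2, -1, 0], [0, 0, 0, -1, 2, -1], [0, 0, 0, 0, -1, 2]].
All simple roots have the same length, so the diagram is simply laced. The associated Dynkin diagram is a chain of 6 nodes with single edges (A_6), so the type is A_6 (the algebra sl(7)).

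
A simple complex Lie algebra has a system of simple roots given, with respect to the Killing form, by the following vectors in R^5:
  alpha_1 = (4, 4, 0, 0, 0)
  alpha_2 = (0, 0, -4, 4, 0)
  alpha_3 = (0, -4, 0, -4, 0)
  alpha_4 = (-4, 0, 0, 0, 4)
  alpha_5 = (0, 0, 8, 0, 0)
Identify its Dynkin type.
C5

Compute the Cartan integers a_ij = 2(alpha_i, alpha_j)/(alpha_j, alpha_j); the resulting 5x5 Cartan matrix is
[[2, 0, -1, -1, 0], [0, 2, -1, 0, -1], [-1, -1, 2, 0, 0], [-1, 0, 0, 2, 0], [0, -2, 0, 0, 2]].
The roots have two lengths (squared-length ratio 2:1); the short ones are alpha_{1,2,3,4}. The associated Dynkin diagram is a chain of 5 nodes with a double edge at one end; the terminal node there is the unique long simple root (C_5), so the type is C_5 (the algebra sp(10)).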